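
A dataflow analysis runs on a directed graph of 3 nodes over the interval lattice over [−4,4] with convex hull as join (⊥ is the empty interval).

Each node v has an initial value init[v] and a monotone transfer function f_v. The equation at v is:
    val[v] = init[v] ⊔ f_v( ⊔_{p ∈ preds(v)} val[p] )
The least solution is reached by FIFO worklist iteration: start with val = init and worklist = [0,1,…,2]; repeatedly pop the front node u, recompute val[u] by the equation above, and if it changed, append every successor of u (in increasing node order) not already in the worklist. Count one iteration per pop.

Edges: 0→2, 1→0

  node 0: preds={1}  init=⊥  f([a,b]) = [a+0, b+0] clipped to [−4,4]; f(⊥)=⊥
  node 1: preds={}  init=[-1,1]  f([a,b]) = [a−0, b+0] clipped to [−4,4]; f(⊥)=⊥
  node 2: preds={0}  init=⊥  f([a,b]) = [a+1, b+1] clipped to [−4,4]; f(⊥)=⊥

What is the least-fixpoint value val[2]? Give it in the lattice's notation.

[0,2]

Trace (3 dequeues):
  [1] u=0 | in [-1,1] | out [-1,1] | prev ⊥ | push {}
  [2] u=1 | in ⊥ | out [-1,1] | ==
  [3] u=2 | in [-1,1] | out [0,2] | prev ⊥ | push {}

Converged values:
  [0] [-1,1]
  [1] [-1,1]
  [2] [0,2]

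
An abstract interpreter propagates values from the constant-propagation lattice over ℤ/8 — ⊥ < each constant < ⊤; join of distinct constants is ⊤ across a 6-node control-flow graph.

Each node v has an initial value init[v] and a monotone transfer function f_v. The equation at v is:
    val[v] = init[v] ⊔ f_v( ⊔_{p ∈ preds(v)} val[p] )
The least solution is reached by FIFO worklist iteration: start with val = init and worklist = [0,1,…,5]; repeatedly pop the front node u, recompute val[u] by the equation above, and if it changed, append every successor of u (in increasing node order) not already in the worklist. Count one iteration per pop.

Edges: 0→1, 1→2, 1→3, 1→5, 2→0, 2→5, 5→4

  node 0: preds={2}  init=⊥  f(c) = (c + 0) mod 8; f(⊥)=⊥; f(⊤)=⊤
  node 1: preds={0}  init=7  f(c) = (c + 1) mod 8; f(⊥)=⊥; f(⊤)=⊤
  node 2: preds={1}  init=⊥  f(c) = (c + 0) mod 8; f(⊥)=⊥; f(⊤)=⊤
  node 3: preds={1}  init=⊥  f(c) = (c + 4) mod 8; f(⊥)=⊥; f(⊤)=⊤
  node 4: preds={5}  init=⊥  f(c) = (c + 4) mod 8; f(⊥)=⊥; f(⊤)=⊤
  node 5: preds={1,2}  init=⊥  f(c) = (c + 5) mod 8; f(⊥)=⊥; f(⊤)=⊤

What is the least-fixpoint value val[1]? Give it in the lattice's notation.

⊤

Iteration log — 15 steps:
  step 1. node 0  ⊔preds=⊥  new=⊥  stable
  step 2. node 1  ⊔preds=⊥  new=7  stable
  step 3. node 2  ⊔preds=7  new=7  old=⊥  +wl: 0
  step 4. node 3  ⊔preds=7  new=3  old=⊥  +wl: 
  step 5. node 4  ⊔preds=⊥  new=⊥  stable
  step 6. node 5  ⊔preds=7  new=4  old=⊥  +wl: 4
  step 7. node 0  ⊔preds=7  new=7  old=⊥  +wl: 1
  step 8. node 4  ⊔preds=4  new=0  old=⊥  +wl: 
  step 9. node 1  ⊔preds=7  new=⊤  old=7  +wl: 2,3,5
  step 10. node 2  ⊔preds=⊤  new=⊤  old=7  +wl: 0
  step 11. node 3  ⊔preds=⊤  new=⊤  old=3  +wl: 
  step 12. node 5  ⊔preds=⊤  new=⊤  old=4  +wl: 4
  step 13. node 0  ⊔preds=⊤  new=⊤  old=7  +wl: 1
  step 14. node 4  ⊔preds=⊤  new=⊤  old=0  +wl: 
  step 15. node 1  ⊔preds=⊤  new=⊤  stable

Least fixpoint reached:
  node 0: ⊤
  node 1: ⊤
  node 2: ⊤
  node 3: ⊤
  node 4: ⊤
  node 5: ⊤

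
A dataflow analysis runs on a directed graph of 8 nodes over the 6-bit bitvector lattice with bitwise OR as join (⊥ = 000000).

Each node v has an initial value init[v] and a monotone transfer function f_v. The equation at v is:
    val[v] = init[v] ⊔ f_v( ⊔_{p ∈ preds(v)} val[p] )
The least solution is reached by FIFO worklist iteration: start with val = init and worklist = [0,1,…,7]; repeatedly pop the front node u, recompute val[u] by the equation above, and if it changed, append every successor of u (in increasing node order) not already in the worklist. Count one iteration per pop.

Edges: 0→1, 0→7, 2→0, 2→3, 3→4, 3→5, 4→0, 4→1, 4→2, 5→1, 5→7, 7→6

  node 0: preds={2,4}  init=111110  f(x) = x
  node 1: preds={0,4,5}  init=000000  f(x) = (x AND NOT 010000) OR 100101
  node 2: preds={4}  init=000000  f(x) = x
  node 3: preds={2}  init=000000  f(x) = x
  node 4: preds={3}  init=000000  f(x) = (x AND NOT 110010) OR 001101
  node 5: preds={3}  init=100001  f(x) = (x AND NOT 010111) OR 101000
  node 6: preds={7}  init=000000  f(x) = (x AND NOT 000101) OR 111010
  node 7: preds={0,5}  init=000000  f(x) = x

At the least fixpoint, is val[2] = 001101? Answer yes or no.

Worklist (17 pops):
  #1 pop 0: in=000000 → 111110 (no change)
  #2 pop 1: in=111111 → 101111 (was 000000); enqueue []
  #3 pop 2: in=000000 → 000000 (no change)
  #4 pop 3: in=000000 → 000000 (no change)
  #5 pop 4: in=000000 → 001101 (was 000000); enqueue [0,1,2]
  #6 pop 5: in=000000 → 101001 (was 100001); enqueue []
  #7 pop 6: in=000000 → 111010 (was 000000); enqueue []
  #8 pop 7: in=111111 → 111111 (was 000000); enqueue [6]
  #9 pop 0: in=001101 → 111111 (was 111110); enqueue [7]
  #10 pop 1: in=111111 → 101111 (no change)
  #11 pop 2: in=001101 → 001101 (was 000000); enqueue [0,3]
  #12 pop 6: in=111111 → 111010 (no change)
  #13 pop 7: in=111111 → 111111 (no change)
  #14 pop 0: in=001101 → 111111 (no change)
  #15 pop 3: in=001101 → 001101 (was 000000); enqueue [4,5]
  #16 pop 4: in=001101 → 001101 (no change)
  #17 pop 5: in=001101 → 101001 (no change)

Fixpoint:
  val[0] = 111111
  val[1] = 101111
  val[2] = 001101
  val[3] = 001101
  val[4] = 001101
  val[5] = 101001
  val[6] = 111010
  val[7] = 111111

yes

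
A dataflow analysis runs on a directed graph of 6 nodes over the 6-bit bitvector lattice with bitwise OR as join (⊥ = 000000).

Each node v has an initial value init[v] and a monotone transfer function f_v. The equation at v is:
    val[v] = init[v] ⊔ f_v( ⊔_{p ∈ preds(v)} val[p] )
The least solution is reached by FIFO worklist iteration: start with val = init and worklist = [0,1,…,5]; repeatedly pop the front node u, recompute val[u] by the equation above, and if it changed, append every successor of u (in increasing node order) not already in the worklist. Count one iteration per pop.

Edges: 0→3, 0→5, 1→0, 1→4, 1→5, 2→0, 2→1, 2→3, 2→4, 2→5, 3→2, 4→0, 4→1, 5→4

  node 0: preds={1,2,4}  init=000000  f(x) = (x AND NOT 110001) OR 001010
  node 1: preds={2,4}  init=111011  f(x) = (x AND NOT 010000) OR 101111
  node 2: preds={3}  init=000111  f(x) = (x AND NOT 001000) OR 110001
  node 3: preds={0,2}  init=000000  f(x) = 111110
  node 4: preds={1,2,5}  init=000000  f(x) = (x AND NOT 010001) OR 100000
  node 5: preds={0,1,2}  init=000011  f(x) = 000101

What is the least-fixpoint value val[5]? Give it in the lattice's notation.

000111

Trace (10 dequeues):
  [1] u=0 | in 111111 | out 001110 | prev 000000 | push {}
  [2] u=1 | in 000111 | out 111111 | prev 111011 | push {0}
  [3] u=2 | in 000000 | out 110111 | prev 000111 | push {1}
  [4] u=3 | in 111111 | out 111110 | prev 000000 | push {2}
  [5] u=4 | in 111111 | out 101110 | prev 000000 | push {}
  [6] u=5 | in 111111 | out 000111 | prev 000011 | push {4}
  [7] u=0 | in 111111 | out 001110 | ==
  [8] u=1 | in 111111 | out 111111 | ==
  [9] u=2 | in 111110 | out 110111 | ==
  [10] u=4 | in 111111 | out 101110 | ==

Converged values:
  [0] 001110
  [1] 111111
  [2] 110111
  [3] 111110
  [4] 101110
  [5] 000111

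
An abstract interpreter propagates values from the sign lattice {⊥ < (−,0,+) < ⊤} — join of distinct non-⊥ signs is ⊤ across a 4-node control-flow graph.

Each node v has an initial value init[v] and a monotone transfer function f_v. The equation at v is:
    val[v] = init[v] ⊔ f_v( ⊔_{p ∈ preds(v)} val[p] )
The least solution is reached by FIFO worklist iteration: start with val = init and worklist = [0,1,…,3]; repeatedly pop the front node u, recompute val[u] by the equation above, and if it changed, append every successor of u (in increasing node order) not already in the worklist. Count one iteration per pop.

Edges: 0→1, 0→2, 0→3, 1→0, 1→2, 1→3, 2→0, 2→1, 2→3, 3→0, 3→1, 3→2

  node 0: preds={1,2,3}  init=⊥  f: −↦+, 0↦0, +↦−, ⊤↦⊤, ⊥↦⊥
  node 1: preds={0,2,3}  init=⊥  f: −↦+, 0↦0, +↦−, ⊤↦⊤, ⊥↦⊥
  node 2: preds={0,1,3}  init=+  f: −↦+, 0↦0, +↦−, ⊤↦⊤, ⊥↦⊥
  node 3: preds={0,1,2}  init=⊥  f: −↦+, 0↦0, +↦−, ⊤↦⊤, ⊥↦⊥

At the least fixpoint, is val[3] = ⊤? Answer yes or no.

yes

Worklist (8 pops):
  #1 pop 0: in=+ → − (was ⊥); enqueue []
  #2 pop 1: in=⊤ → ⊤ (was ⊥); enqueue [0]
  #3 pop 2: in=⊤ → ⊤ (was +); enqueue [1]
  #4 pop 3: in=⊤ → ⊤ (was ⊥); enqueue [2]
  #5 pop 0: in=⊤ → ⊤ (was −); enqueue [3]
  #6 pop 1: in=⊤ → ⊤ (no change)
  #7 pop 2: in=⊤ → ⊤ (no change)
  #8 pop 3: in=⊤ → ⊤ (no change)

Fixpoint:
  val[0] = ⊤
  val[1] = ⊤
  val[2] = ⊤
  val[3] = ⊤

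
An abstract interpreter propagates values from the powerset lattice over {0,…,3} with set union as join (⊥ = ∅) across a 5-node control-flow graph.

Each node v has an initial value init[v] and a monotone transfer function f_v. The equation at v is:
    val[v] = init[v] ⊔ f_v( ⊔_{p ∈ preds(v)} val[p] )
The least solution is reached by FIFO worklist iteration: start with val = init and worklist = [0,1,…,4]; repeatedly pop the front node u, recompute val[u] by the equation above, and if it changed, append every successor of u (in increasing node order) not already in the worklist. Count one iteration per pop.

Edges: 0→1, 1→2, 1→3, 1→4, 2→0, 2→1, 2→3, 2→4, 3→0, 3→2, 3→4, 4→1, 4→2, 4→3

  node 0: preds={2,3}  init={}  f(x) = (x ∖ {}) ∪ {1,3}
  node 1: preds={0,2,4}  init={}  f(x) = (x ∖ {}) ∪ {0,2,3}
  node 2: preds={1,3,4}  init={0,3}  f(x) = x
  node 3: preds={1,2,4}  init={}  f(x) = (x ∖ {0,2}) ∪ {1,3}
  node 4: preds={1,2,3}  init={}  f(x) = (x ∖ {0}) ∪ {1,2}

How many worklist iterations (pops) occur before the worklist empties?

Iteration log — 9 steps:
  step 1. node 0  ⊔preds={0,3}  new={0,1,3}  old={}  +wl: 
  step 2. node 1  ⊔preds={0,1,3}  new={0,1,2,3}  old={}  +wl: 
  step 3. node 2  ⊔preds={0,1,2,3}  new={0,1,2,3}  old={0,3}  +wl: 0,1
  step 4. node 3  ⊔preds={0,1,2,3}  new={1,3}  old={}  +wl: 2
  step 5. node 4  ⊔preds={0,1,2,3}  new={1,2,3}  old={}  +wl: 3
  step 6. node 0  ⊔preds={0,1,2,3}  new={0,1,2,3}  old={0,1,3}  +wl: 
  step 7. node 1  ⊔preds={0,1,2,3}  new={0,1,2,3}  stable
  step 8. node 2  ⊔preds={0,1,2,3}  new={0,1,2,3}  stable
  step 9. node 3  ⊔preds={0,1,2,3}  new={1,3}  stable

Least fixpoint reached:
  node 0: {0,1,2,3}
  node 1: {0,1,2,3}
  node 2: {0,1,2,3}
  node 3: {1,3}
  node 4: {1,2,3}

9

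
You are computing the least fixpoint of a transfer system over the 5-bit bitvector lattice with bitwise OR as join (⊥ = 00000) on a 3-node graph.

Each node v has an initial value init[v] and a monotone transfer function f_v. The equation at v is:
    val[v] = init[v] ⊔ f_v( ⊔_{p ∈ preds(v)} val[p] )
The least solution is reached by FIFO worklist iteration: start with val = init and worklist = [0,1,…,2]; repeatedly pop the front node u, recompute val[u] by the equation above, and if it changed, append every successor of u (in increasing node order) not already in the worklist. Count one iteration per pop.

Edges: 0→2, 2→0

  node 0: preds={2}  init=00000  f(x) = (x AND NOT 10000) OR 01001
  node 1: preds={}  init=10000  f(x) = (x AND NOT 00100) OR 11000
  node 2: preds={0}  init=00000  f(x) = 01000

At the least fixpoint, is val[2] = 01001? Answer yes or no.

Worklist (4 pops):
  #1 pop 0: in=00000 → 01001 (was 00000); enqueue []
  #2 pop 1: in=00000 → 11000 (was 10000); enqueue []
  #3 pop 2: in=01001 → 01000 (was 00000); enqueue [0]
  #4 pop 0: in=01000 → 01001 (no change)

Fixpoint:
  val[0] = 01001
  val[1] = 11000
  val[2] = 01000

no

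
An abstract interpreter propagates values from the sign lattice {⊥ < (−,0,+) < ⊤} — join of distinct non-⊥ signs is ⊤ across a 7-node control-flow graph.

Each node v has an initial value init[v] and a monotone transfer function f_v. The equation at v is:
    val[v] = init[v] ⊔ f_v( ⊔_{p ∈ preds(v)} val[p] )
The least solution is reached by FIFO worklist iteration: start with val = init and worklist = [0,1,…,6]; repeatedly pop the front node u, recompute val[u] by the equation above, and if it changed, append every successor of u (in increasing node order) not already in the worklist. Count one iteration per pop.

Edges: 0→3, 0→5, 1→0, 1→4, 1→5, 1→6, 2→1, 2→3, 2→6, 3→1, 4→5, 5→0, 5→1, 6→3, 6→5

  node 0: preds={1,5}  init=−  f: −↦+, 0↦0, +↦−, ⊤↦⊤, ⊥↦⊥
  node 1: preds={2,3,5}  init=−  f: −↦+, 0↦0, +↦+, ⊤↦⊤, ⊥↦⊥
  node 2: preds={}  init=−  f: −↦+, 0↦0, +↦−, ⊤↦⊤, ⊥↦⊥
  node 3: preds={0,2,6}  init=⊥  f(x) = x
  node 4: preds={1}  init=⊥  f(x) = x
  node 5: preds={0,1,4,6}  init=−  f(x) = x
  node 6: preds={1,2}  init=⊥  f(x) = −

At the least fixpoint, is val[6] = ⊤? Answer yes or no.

no

Worklist (11 pops):
  #1 pop 0: in=− → ⊤ (was −); enqueue []
  #2 pop 1: in=− → ⊤ (was −); enqueue [0]
  #3 pop 2: in=⊥ → − (no change)
  #4 pop 3: in=⊤ → ⊤ (was ⊥); enqueue [1]
  #5 pop 4: in=⊤ → ⊤ (was ⊥); enqueue []
  #6 pop 5: in=⊤ → ⊤ (was −); enqueue []
  #7 pop 6: in=⊤ → − (was ⊥); enqueue [3,5]
  #8 pop 0: in=⊤ → ⊤ (no change)
  #9 pop 1: in=⊤ → ⊤ (no change)
  #10 pop 3: in=⊤ → ⊤ (no change)
  #11 pop 5: in=⊤ → ⊤ (no change)

Fixpoint:
  val[0] = ⊤
  val[1] = ⊤
  val[2] = −
  val[3] = ⊤
  val[4] = ⊤
  val[5] = ⊤
  val[6] = −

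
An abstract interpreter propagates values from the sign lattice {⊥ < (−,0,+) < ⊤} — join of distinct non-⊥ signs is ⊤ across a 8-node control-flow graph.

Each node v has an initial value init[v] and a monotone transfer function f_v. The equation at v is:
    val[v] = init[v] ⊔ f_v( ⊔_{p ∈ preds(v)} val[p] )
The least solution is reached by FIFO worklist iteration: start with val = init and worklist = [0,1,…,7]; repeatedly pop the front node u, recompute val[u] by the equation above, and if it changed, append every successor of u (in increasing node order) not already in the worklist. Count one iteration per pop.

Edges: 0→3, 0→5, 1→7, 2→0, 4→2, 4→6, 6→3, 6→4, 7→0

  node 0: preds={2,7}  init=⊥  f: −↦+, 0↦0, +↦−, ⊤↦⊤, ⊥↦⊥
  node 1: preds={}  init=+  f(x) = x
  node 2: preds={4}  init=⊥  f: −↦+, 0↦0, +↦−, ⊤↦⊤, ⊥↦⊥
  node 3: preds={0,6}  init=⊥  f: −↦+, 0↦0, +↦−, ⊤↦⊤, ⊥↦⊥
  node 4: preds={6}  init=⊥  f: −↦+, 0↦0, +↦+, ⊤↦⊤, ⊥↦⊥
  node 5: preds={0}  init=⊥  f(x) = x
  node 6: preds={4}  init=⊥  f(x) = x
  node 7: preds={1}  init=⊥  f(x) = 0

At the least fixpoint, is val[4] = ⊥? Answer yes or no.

yes

Trace (11 dequeues):
  [1] u=0 | in ⊥ | out ⊥ | ==
  [2] u=1 | in ⊥ | out + | ==
  [3] u=2 | in ⊥ | out ⊥ | ==
  [4] u=3 | in ⊥ | out ⊥ | ==
  [5] u=4 | in ⊥ | out ⊥ | ==
  [6] u=5 | in ⊥ | out ⊥ | ==
  [7] u=6 | in ⊥ | out ⊥ | ==
  [8] u=7 | in + | out 0 | prev ⊥ | push {0}
  [9] u=0 | in 0 | out 0 | prev ⊥ | push {3,5}
  [10] u=3 | in 0 | out 0 | prev ⊥ | push {}
  [11] u=5 | in 0 | out 0 | prev ⊥ | push {}

Converged values:
  [0] 0
  [1] +
  [2] ⊥
  [3] 0
  [4] ⊥
  [5] 0
  [6] ⊥
  [7] 0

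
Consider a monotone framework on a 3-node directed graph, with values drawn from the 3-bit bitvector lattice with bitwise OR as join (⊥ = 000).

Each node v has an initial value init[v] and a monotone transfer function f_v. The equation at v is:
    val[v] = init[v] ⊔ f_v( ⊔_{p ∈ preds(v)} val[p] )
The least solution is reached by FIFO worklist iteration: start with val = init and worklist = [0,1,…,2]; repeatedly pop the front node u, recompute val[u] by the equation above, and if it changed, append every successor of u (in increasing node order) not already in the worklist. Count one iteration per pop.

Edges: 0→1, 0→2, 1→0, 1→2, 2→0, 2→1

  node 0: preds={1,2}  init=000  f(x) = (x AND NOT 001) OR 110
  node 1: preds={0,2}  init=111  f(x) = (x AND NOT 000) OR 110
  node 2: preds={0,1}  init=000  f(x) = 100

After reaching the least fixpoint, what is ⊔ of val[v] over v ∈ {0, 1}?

Trace (5 dequeues):
  [1] u=0 | in 111 | out 110 | prev 000 | push {}
  [2] u=1 | in 110 | out 111 | ==
  [3] u=2 | in 111 | out 100 | prev 000 | push {0,1}
  [4] u=0 | in 111 | out 110 | ==
  [5] u=1 | in 110 | out 111 | ==

Converged values:
  [0] 110
  [1] 111
  [2] 100

111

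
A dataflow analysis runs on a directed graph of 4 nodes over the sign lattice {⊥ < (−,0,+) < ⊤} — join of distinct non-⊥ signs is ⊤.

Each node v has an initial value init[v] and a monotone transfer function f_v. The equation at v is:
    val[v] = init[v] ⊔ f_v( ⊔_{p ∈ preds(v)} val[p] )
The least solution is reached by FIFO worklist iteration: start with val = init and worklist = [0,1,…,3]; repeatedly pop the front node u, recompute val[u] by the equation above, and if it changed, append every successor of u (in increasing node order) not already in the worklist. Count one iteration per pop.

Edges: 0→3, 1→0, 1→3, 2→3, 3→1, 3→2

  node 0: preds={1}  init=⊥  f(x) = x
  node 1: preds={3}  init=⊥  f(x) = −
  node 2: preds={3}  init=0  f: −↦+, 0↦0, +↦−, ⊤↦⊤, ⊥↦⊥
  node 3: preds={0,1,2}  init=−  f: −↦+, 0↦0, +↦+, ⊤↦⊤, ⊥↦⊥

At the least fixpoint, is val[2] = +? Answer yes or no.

Trace (8 dequeues):
  [1] u=0 | in ⊥ | out ⊥ | ==
  [2] u=1 | in − | out − | prev ⊥ | push {0}
  [3] u=2 | in − | out ⊤ | prev 0 | push {}
  [4] u=3 | in ⊤ | out ⊤ | prev − | push {1,2}
  [5] u=0 | in − | out − | prev ⊥ | push {3}
  [6] u=1 | in ⊤ | out − | ==
  [7] u=2 | in ⊤ | out ⊤ | ==
  [8] u=3 | in ⊤ | out ⊤ | ==

Converged values:
  [0] −
  [1] −
  [2] ⊤
  [3] ⊤

no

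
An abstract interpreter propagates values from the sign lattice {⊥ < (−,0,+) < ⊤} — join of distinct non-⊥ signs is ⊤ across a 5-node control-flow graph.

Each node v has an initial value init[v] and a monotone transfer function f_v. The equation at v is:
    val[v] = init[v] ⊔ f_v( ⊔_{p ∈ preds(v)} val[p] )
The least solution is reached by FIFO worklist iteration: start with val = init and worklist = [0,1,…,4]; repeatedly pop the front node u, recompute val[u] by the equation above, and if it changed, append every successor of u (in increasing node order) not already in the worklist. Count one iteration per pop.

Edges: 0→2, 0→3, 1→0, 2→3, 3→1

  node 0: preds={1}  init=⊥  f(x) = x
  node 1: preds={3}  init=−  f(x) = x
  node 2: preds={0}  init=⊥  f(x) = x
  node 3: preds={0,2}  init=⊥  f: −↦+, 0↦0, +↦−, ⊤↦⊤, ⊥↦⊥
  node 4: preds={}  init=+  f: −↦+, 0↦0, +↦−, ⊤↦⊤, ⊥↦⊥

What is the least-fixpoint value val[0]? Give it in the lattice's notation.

Worklist (10 pops):
  #1 pop 0: in=− → − (was ⊥); enqueue []
  #2 pop 1: in=⊥ → − (no change)
  #3 pop 2: in=− → − (was ⊥); enqueue []
  #4 pop 3: in=− → + (was ⊥); enqueue [1]
  #5 pop 4: in=⊥ → + (no change)
  #6 pop 1: in=+ → ⊤ (was −); enqueue [0]
  #7 pop 0: in=⊤ → ⊤ (was −); enqueue [2,3]
  #8 pop 2: in=⊤ → ⊤ (was −); enqueue []
  #9 pop 3: in=⊤ → ⊤ (was +); enqueue [1]
  #10 pop 1: in=⊤ → ⊤ (no change)

Fixpoint:
  val[0] = ⊤
  val[1] = ⊤
  val[2] = ⊤
  val[3] = ⊤
  val[4] = +

⊤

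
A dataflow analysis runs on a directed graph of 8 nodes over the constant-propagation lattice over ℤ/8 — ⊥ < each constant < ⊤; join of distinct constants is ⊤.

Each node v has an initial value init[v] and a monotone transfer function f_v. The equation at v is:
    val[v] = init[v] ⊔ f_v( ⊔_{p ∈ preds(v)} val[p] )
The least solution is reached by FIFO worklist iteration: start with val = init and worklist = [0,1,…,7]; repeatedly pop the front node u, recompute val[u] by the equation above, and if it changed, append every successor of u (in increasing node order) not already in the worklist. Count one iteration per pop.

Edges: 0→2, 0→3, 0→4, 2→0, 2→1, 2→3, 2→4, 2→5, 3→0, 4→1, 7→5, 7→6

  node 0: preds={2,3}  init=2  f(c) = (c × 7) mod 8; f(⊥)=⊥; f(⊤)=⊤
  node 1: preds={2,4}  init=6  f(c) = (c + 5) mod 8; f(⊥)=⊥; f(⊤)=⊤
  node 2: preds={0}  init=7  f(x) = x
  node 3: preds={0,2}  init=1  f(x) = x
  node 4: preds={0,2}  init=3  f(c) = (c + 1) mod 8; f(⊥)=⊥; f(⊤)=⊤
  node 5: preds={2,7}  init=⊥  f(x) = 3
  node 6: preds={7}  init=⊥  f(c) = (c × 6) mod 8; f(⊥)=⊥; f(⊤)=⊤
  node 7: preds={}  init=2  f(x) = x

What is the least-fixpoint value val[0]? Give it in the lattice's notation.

Trace (10 dequeues):
  [1] u=0 | in ⊤ | out ⊤ | prev 2 | push {}
  [2] u=1 | in ⊤ | out ⊤ | prev 6 | push {}
  [3] u=2 | in ⊤ | out ⊤ | prev 7 | push {0,1}
  [4] u=3 | in ⊤ | out ⊤ | prev 1 | push {}
  [5] u=4 | in ⊤ | out ⊤ | prev 3 | push {}
  [6] u=5 | in ⊤ | out 3 | prev ⊥ | push {}
  [7] u=6 | in 2 | out 4 | prev ⊥ | push {}
  [8] u=7 | in ⊥ | out 2 | ==
  [9] u=0 | in ⊤ | out ⊤ | ==
  [10] u=1 | in ⊤ | out ⊤ | ==

Converged values:
  [0] ⊤
  [1] ⊤
  [2] ⊤
  [3] ⊤
  [4] ⊤
  [5] 3
  [6] 4
  [7] 2

⊤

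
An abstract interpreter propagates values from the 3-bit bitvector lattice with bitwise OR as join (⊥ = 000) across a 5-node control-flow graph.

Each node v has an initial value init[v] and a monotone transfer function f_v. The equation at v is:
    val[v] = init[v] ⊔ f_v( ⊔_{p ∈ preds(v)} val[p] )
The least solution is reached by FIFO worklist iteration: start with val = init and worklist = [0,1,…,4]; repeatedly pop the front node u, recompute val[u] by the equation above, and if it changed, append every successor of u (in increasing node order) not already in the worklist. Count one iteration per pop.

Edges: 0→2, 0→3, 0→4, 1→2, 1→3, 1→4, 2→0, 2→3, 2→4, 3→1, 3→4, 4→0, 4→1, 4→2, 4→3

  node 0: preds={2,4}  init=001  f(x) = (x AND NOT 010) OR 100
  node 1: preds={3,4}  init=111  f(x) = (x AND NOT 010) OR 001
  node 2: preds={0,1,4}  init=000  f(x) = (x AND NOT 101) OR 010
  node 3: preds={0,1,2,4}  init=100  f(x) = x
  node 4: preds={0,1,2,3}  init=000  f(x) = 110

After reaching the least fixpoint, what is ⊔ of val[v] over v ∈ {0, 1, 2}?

111

Worklist (9 pops):
  #1 pop 0: in=000 → 101 (was 001); enqueue []
  #2 pop 1: in=100 → 111 (no change)
  #3 pop 2: in=111 → 010 (was 000); enqueue [0]
  #4 pop 3: in=111 → 111 (was 100); enqueue [1]
  #5 pop 4: in=111 → 110 (was 000); enqueue [2,3]
  #6 pop 0: in=110 → 101 (no change)
  #7 pop 1: in=111 → 111 (no change)
  #8 pop 2: in=111 → 010 (no change)
  #9 pop 3: in=111 → 111 (no change)

Fixpoint:
  val[0] = 101
  val[1] = 111
  val[2] = 010
  val[3] = 111
  val[4] = 110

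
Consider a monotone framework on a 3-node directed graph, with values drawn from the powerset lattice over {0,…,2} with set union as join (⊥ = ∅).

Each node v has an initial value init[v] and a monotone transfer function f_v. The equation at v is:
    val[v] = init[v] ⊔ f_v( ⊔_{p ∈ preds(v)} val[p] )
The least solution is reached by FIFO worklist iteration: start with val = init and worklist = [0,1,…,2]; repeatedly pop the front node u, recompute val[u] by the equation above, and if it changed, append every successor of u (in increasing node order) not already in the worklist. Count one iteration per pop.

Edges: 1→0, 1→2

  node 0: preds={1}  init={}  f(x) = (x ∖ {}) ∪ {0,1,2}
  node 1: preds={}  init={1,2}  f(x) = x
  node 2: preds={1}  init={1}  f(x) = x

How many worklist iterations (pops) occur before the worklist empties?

3

Trace (3 dequeues):
  [1] u=0 | in {1,2} | out {0,1,2} | prev {} | push {}
  [2] u=1 | in {} | out {1,2} | ==
  [3] u=2 | in {1,2} | out {1,2} | prev {1} | push {}

Converged values:
  [0] {0,1,2}
  [1] {1,2}
  [2] {1,2}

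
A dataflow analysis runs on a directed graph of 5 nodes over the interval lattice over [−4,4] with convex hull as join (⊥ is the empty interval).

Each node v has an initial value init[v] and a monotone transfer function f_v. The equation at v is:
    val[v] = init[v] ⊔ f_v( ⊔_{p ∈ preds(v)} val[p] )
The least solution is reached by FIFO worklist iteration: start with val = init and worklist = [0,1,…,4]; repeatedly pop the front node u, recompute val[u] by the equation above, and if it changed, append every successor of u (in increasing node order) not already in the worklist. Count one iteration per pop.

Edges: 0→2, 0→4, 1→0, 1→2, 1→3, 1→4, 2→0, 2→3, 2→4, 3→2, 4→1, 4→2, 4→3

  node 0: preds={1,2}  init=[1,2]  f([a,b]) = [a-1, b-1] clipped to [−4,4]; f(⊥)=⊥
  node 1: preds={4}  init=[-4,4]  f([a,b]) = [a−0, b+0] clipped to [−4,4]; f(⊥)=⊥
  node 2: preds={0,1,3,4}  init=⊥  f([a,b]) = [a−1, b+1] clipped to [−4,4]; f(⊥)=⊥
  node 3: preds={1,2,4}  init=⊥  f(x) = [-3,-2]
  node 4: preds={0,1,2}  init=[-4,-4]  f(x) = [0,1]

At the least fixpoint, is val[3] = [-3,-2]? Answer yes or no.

Worklist (9 pops):
  #1 pop 0: in=[-4,4] → [-4,3] (was [1,2]); enqueue []
  #2 pop 1: in=[-4,-4] → [-4,4] (no change)
  #3 pop 2: in=[-4,4] → [-4,4] (was ⊥); enqueue [0]
  #4 pop 3: in=[-4,4] → [-3,-2] (was ⊥); enqueue [2]
  #5 pop 4: in=[-4,4] → [-4,1] (was [-4,-4]); enqueue [1,3]
  #6 pop 0: in=[-4,4] → [-4,3] (no change)
  #7 pop 2: in=[-4,4] → [-4,4] (no change)
  #8 pop 1: in=[-4,1] → [-4,4] (no change)
  #9 pop 3: in=[-4,4] → [-3,-2] (no change)

Fixpoint:
  val[0] = [-4,3]
  val[1] = [-4,4]
  val[2] = [-4,4]
  val[3] = [-3,-2]
  val[4] = [-4,1]

yes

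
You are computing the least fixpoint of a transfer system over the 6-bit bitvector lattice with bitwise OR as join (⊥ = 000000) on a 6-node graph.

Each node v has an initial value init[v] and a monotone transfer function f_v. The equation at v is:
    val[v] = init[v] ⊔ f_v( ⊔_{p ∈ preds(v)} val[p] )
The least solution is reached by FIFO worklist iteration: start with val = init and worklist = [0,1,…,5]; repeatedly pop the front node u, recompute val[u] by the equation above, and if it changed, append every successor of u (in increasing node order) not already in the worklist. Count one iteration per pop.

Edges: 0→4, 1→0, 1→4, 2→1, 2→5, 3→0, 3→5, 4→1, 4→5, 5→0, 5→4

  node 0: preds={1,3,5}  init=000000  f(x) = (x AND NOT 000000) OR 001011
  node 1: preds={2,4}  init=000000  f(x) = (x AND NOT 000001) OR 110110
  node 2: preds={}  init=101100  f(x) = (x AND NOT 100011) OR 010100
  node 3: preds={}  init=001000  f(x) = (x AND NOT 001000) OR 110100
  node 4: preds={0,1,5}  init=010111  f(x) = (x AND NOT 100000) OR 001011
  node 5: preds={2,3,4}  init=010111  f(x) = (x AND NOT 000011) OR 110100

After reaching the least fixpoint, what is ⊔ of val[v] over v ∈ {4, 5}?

Trace (9 dequeues):
  [1] u=0 | in 011111 | out 011111 | prev 000000 | push {}
  [2] u=1 | in 111111 | out 111110 | prev 000000 | push {0}
  [3] u=2 | in 000000 | out 111100 | prev 101100 | push {1}
  [4] u=3 | in 000000 | out 111100 | prev 001000 | push {}
  [5] u=4 | in 111111 | out 011111 | prev 010111 | push {}
  [6] u=5 | in 111111 | out 111111 | prev 010111 | push {4}
  [7] u=0 | in 111111 | out 111111 | prev 011111 | push {}
  [8] u=1 | in 111111 | out 111110 | ==
  [9] u=4 | in 111111 | out 011111 | ==

Converged values:
  [0] 111111
  [1] 111110
  [2] 111100
  [3] 111100
  [4] 011111
  [5] 111111

111111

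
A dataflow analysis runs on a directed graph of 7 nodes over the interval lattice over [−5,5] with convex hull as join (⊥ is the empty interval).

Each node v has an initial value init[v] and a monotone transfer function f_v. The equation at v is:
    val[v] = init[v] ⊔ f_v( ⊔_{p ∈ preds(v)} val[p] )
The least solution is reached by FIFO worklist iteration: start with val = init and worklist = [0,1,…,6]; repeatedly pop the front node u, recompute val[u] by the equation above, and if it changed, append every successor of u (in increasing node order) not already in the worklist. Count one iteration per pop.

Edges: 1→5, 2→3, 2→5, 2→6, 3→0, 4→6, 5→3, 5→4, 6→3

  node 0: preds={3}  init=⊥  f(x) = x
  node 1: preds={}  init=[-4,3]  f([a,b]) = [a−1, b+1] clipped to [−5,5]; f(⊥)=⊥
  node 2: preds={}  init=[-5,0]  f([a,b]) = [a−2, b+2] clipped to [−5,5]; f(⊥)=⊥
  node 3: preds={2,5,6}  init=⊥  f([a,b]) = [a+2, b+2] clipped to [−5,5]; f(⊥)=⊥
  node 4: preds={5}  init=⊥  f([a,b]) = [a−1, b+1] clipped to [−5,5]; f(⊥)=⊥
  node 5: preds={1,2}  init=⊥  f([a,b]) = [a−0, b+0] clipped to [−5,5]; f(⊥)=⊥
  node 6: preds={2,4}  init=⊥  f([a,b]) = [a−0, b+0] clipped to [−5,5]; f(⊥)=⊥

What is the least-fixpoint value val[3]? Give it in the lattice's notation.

Iteration log — 13 steps:
  step 1. node 0  ⊔preds=⊥  new=⊥  stable
  step 2. node 1  ⊔preds=⊥  new=[-4,3]  stable
  step 3. node 2  ⊔preds=⊥  new=[-5,0]  stable
  step 4. node 3  ⊔preds=[-5,0]  new=[-3,2]  old=⊥  +wl: 0
  step 5. node 4  ⊔preds=⊥  new=⊥  stable
  step 6. node 5  ⊔preds=[-5,3]  new=[-5,3]  old=⊥  +wl: 3,4
  step 7. node 6  ⊔preds=[-5,0]  new=[-5,0]  old=⊥  +wl: 
  step 8. node 0  ⊔preds=[-3,2]  new=[-3,2]  old=⊥  +wl: 
  step 9. node 3  ⊔preds=[-5,3]  new=[-3,5]  old=[-3,2]  +wl: 0
  step 10. node 4  ⊔preds=[-5,3]  new=[-5,4]  old=⊥  +wl: 6
  step 11. node 0  ⊔preds=[-3,5]  new=[-3,5]  old=[-3,2]  +wl: 
  step 12. node 6  ⊔preds=[-5,4]  new=[-5,4]  old=[-5,0]  +wl: 3
  step 13. node 3  ⊔preds=[-5,4]  new=[-3,5]  stable

Least fixpoint reached:
  node 0: [-3,5]
  node 1: [-4,3]
  node 2: [-5,0]
  node 3: [-3,5]
  node 4: [-5,4]
  node 5: [-5,3]
  node 6: [-5,4]

[-3,5]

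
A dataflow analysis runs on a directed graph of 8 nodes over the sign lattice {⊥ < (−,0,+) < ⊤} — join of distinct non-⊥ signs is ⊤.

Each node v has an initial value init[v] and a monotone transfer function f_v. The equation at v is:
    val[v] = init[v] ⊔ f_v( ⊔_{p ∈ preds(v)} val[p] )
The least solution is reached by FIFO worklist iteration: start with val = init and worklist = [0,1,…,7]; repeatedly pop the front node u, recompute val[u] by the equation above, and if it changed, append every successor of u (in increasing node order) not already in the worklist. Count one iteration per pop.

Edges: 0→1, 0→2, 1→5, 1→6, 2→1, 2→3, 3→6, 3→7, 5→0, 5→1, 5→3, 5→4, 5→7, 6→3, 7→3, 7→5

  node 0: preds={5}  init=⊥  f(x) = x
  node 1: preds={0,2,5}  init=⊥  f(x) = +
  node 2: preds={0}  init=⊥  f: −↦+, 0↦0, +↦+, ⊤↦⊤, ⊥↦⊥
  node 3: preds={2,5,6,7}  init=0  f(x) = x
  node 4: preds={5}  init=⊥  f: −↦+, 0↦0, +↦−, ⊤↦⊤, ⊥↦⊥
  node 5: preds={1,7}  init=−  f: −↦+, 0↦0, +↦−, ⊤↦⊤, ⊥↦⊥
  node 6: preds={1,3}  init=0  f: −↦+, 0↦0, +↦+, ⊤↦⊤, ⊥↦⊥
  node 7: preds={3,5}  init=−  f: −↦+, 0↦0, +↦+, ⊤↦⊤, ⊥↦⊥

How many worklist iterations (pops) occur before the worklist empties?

Worklist (17 pops):
  #1 pop 0: in=− → − (was ⊥); enqueue []
  #2 pop 1: in=− → + (was ⊥); enqueue []
  #3 pop 2: in=− → + (was ⊥); enqueue [1]
  #4 pop 3: in=⊤ → ⊤ (was 0); enqueue []
  #5 pop 4: in=− → + (was ⊥); enqueue []
  #6 pop 5: in=⊤ → ⊤ (was −); enqueue [0,3,4]
  #7 pop 6: in=⊤ → ⊤ (was 0); enqueue []
  #8 pop 7: in=⊤ → ⊤ (was −); enqueue [5]
  #9 pop 1: in=⊤ → + (no change)
  #10 pop 0: in=⊤ → ⊤ (was −); enqueue [1,2]
  #11 pop 3: in=⊤ → ⊤ (no change)
  #12 pop 4: in=⊤ → ⊤ (was +); enqueue []
  #13 pop 5: in=⊤ → ⊤ (no change)
  #14 pop 1: in=⊤ → + (no change)
  #15 pop 2: in=⊤ → ⊤ (was +); enqueue [1,3]
  #16 pop 1: in=⊤ → + (no change)
  #17 pop 3: in=⊤ → ⊤ (no change)

Fixpoint:
  val[0] = ⊤
  val[1] = +
  val[2] = ⊤
  val[3] = ⊤
  val[4] = ⊤
  val[5] = ⊤
  val[6] = ⊤
  val[7] = ⊤

17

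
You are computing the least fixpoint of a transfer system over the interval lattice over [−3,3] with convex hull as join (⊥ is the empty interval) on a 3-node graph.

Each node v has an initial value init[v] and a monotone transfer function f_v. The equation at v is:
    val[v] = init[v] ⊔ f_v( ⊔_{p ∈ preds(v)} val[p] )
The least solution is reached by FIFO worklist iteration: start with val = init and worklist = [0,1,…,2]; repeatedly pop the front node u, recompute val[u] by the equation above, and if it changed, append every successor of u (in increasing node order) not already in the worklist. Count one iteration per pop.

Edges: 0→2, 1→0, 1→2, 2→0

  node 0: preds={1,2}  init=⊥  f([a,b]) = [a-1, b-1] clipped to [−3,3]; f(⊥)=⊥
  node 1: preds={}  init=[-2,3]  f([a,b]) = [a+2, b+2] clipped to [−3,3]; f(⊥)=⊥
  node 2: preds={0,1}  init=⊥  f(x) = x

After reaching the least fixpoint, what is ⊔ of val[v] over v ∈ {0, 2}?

[-3,3]

Worklist (4 pops):
  #1 pop 0: in=[-2,3] → [-3,2] (was ⊥); enqueue []
  #2 pop 1: in=⊥ → [-2,3] (no change)
  #3 pop 2: in=[-3,3] → [-3,3] (was ⊥); enqueue [0]
  #4 pop 0: in=[-3,3] → [-3,2] (no change)

Fixpoint:
  val[0] = [-3,2]
  val[1] = [-2,3]
  val[2] = [-3,3]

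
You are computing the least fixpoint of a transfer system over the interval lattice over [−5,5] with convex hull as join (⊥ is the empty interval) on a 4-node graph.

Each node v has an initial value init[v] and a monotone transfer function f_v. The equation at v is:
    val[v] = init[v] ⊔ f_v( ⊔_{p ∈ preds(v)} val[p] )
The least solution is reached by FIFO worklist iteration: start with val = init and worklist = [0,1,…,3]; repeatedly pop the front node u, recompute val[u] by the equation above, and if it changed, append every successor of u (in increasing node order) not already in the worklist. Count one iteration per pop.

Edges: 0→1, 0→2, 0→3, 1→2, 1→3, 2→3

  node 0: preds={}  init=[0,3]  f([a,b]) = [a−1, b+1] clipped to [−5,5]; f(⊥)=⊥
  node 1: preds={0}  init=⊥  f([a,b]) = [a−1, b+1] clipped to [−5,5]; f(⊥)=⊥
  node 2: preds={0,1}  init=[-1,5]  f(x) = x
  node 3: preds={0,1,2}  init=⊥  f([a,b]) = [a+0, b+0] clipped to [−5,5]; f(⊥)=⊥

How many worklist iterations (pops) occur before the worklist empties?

Worklist (4 pops):
  #1 pop 0: in=⊥ → [0,3] (no change)
  #2 pop 1: in=[0,3] → [-1,4] (was ⊥); enqueue []
  #3 pop 2: in=[-1,4] → [-1,5] (no change)
  #4 pop 3: in=[-1,5] → [-1,5] (was ⊥); enqueue []

Fixpoint:
  val[0] = [0,3]
  val[1] = [-1,4]
  val[2] = [-1,5]
  val[3] = [-1,5]

4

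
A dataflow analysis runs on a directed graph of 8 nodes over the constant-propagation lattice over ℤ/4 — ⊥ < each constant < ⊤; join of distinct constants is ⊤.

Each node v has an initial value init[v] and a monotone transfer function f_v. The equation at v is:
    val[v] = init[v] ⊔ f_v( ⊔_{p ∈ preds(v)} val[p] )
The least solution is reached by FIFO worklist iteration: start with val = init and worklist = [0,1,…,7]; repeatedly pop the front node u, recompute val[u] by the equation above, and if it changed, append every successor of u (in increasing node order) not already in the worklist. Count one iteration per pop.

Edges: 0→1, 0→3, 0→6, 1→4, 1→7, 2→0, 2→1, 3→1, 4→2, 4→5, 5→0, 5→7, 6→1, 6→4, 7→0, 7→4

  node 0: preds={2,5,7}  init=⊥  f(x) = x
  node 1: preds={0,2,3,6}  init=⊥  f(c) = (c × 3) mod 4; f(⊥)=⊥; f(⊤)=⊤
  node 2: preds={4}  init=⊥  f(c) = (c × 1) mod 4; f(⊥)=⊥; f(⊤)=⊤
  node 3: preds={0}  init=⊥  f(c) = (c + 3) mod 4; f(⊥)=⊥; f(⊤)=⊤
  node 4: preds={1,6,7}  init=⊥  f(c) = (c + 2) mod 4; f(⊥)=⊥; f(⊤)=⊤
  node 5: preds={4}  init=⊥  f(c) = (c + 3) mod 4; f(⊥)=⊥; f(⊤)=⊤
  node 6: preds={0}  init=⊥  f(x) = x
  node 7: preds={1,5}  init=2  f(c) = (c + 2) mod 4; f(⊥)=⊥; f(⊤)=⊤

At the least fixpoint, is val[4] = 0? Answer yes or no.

no

Iteration log — 22 steps:
  step 1. node 0  ⊔preds=2  new=2  old=⊥  +wl: 
  step 2. node 1  ⊔preds=2  new=2  old=⊥  +wl: 
  step 3. node 2  ⊔preds=⊥  new=⊥  stable
  step 4. node 3  ⊔preds=2  new=1  old=⊥  +wl: 1
  step 5. node 4  ⊔preds=2  new=0  old=⊥  +wl: 2
  step 6. node 5  ⊔preds=0  new=3  old=⊥  +wl: 0
  step 7. node 6  ⊔preds=2  new=2  old=⊥  +wl: 4
  step 8. node 7  ⊔preds=⊤  new=⊤  old=2  +wl: 
  step 9. node 1  ⊔preds=⊤  new=⊤  old=2  +wl: 7
  step 10. node 2  ⊔preds=0  new=0  old=⊥  +wl: 1
  step 11. node 0  ⊔preds=⊤  new=⊤  old=2  +wl: 3,6
  step 12. node 4  ⊔preds=⊤  new=⊤  old=0  +wl: 2,5
  step 13. node 7  ⊔preds=⊤  new=⊤  stable
  step 14. node 1  ⊔preds=⊤  new=⊤  stable
  step 15. node 3  ⊔preds=⊤  new=⊤  old=1  +wl: 1
  step 16. node 6  ⊔preds=⊤  new=⊤  old=2  +wl: 4
  step 17. node 2  ⊔preds=⊤  new=⊤  old=0  +wl: 0
  step 18. node 5  ⊔preds=⊤  new=⊤  old=3  +wl: 7
  step 19. node 1  ⊔preds=⊤  new=⊤  stable
  step 20. node 4  ⊔preds=⊤  new=⊤  stable
  step 21. node 0  ⊔preds=⊤  new=⊤  stable
  step 22. node 7  ⊔preds=⊤  new=⊤  stable

Least fixpoint reached:
  node 0: ⊤
  node 1: ⊤
  node 2: ⊤
  node 3: ⊤
  node 4: ⊤
  node 5: ⊤
  node 6: ⊤
  node 7: ⊤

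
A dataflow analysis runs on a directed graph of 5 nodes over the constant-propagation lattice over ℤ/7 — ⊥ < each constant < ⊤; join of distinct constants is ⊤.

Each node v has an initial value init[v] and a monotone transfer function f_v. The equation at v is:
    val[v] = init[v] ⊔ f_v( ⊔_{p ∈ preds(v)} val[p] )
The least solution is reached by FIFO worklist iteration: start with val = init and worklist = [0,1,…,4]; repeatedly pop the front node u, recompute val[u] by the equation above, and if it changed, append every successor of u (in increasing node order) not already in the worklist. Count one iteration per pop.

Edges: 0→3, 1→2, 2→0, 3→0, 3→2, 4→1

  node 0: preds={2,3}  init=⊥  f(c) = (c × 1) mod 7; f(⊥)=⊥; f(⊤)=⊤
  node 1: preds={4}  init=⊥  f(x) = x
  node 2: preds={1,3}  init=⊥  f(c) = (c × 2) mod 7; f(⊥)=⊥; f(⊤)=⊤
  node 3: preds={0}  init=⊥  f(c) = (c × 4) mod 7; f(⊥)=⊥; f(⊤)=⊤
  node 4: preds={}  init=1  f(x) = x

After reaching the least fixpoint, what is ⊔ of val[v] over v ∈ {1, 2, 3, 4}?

Worklist (13 pops):
  #1 pop 0: in=⊥ → ⊥ (no change)
  #2 pop 1: in=1 → 1 (was ⊥); enqueue []
  #3 pop 2: in=1 → 2 (was ⊥); enqueue [0]
  #4 pop 3: in=⊥ → ⊥ (no change)
  #5 pop 4: in=⊥ → 1 (no change)
  #6 pop 0: in=2 → 2 (was ⊥); enqueue [3]
  #7 pop 3: in=2 → 1 (was ⊥); enqueue [0,2]
  #8 pop 0: in=⊤ → ⊤ (was 2); enqueue [3]
  #9 pop 2: in=1 → 2 (no change)
  #10 pop 3: in=⊤ → ⊤ (was 1); enqueue [0,2]
  #11 pop 0: in=⊤ → ⊤ (no change)
  #12 pop 2: in=⊤ → ⊤ (was 2); enqueue [0]
  #13 pop 0: in=⊤ → ⊤ (no change)

Fixpoint:
  val[0] = ⊤
  val[1] = 1
  val[2] = ⊤
  val[3] = ⊤
  val[4] = 1

⊤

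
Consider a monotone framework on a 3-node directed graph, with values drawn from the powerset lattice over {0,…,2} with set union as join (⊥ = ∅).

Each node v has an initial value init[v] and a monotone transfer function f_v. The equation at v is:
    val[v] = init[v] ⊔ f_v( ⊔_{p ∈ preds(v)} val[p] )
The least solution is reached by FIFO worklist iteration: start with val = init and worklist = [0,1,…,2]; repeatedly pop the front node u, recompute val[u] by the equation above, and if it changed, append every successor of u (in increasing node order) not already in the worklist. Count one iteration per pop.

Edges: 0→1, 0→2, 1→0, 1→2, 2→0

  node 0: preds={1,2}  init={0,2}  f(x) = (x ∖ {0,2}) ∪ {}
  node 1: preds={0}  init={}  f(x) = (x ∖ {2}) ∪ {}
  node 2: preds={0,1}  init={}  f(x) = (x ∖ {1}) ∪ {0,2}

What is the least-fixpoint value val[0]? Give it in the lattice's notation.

Trace (4 dequeues):
  [1] u=0 | in {} | out {0,2} | ==
  [2] u=1 | in {0,2} | out {0} | prev {} | push {0}
  [3] u=2 | in {0,2} | out {0,2} | prev {} | push {}
  [4] u=0 | in {0,2} | out {0,2} | ==

Converged values:
  [0] {0,2}
  [1] {0}
  [2] {0,2}

{0,2}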